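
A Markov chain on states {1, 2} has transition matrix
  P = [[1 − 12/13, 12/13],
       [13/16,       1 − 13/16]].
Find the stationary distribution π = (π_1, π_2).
π_1 = 169/361, π_2 = 192/361

Solve πP = π with π_1 + π_2 = 1. From πP = π: π_1 · (1 − 12/13) + π_2 · 13/16 = π_1 ⇒ π_2 · 13/16 = π_1 · 12/13 ⇒ π_2/π_1 = (12/13)/(13/16) = 192/169. Together with π_1 + π_2 = 1:
  π_1 = (13/16)/(12/13 + 13/16) = (13/16)/(361/208) = 169/361,
  π_2 = (12/13)/(12/13 + 13/16) = (12/13)/(361/208) = 192/361.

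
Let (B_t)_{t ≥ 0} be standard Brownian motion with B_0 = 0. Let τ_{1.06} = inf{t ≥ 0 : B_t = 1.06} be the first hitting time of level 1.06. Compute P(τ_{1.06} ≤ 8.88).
P(τ_{1.06} ≤ 8.88) = 2(1 − Φ(1.06/√8.88)) = 2(1 − Φ(0.3557)) ≈ 0.7221

By the reflection principle for standard BM, P(τ_b ≤ t) = 2 · P(B_t ≥ b). Since B_t ~ N(0, t), P(B_t ≥ 1.06) = 1 − Φ(1.06/√t) = 1 − Φ(1.06/√8.88) = 1 − Φ(0.3557) ≈ 0.36103. Doubling: P(τ_{1.06} ≤ 8.88) ≈ 2 · 0.36103 = 0.72206 ≈ 0.7221.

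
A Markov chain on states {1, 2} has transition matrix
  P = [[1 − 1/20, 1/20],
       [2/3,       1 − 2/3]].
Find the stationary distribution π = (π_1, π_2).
π_1 = 40/43, π_2 = 3/43

Solve πP = π with π_1 + π_2 = 1. From πP = π: π_1 · (1 − 1/20) + π_2 · 2/3 = π_1 ⇒ π_2 · 2/3 = π_1 · 1/20 ⇒ π_2/π_1 = (1/20)/(2/3) = 3/40. Together with π_1 + π_2 = 1:
  π_1 = (2/3)/(1/20 + 2/3) = (2/3)/(43/60) = 40/43,
  π_2 = (1/20)/(1/20 + 2/3) = (1/20)/(43/60) = 3/43.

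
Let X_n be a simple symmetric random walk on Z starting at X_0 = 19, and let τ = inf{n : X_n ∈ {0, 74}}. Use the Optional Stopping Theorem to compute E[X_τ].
E[X_τ] = 19

X_n is a martingale and τ is a bounded-mean stopping time (indeed τ is finite a.s. with bounded expectation since the walk is in a bounded region). By the OST, E[X_τ] = E[X_0] = 19. Equivalently: E[X_τ] = 74 · P(hit 74 first) + 0 · P(hit 0 first) = 74 · (19/74) = 19.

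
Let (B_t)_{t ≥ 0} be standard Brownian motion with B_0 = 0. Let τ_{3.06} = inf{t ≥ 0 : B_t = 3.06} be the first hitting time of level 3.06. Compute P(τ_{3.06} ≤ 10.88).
P(τ_{3.06} ≤ 10.88) = 2(1 − Φ(3.06/√10.88)) = 2(1 − Φ(0.9277)) ≈ 0.3536

By the reflection principle for standard BM, P(τ_b ≤ t) = 2 · P(B_t ≥ b). Since B_t ~ N(0, t), P(B_t ≥ 3.06) = 1 − Φ(3.06/√t) = 1 − Φ(3.06/√10.88) = 1 − Φ(0.9277) ≈ 0.17678. Doubling: P(τ_{3.06} ≤ 10.88) ≈ 2 · 0.17678 = 0.35356 ≈ 0.3536.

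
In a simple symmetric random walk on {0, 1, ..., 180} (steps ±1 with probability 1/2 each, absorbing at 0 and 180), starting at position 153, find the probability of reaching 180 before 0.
P(hit 180 before 0) = 153/180 = 17/20

Let u_k = P(hit 180 before 0 | start at k). Then u_0 = 0, u_180 = 1, and u_k = u_{k-1}/2 + u_{k+1}/2 for 1 ≤ k ≤ 179. This harmonic recurrence is solved by u_k = k/180, giving u_153 = 153/180 = 17/20.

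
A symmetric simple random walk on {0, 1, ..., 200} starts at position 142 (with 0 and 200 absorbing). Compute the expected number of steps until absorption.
E[τ | X_0 = 142] = 8236

Let v_k = E[τ | X_0 = k]. Boundary: v_0 = v_200 = 0. Recurrence: v_k = 1 + (v_{k-1} + v_{k+1})/2 for 1 ≤ k ≤ 199. The particular solution to v_k − (v_{k-1} + v_{k+1})/2 = 1 is v_k = −k^2. Adding homogeneous solution A + B k and matching boundaries gives v_k = k (200 − k). Substituting k = 142: v_142 = 142 · 58 = 8236.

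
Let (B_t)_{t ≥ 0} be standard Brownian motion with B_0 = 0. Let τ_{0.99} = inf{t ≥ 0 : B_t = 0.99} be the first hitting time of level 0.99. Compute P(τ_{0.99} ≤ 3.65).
P(τ_{0.99} ≤ 3.65) = 2(1 − Φ(0.99/√3.65)) = 2(1 − Φ(0.5182)) ≈ 0.6043

By the reflection principle for standard BM, P(τ_b ≤ t) = 2 · P(B_t ≥ b). Since B_t ~ N(0, t), P(B_t ≥ 0.99) = 1 − Φ(0.99/√t) = 1 − Φ(0.99/√3.65) = 1 − Φ(0.5182) ≈ 0.30216. Doubling: P(τ_{0.99} ≤ 3.65) ≈ 2 · 0.30216 = 0.60432 ≈ 0.6043.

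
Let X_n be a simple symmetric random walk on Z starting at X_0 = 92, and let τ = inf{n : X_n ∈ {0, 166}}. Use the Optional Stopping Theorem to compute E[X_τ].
E[X_τ] = 92

X_n is a martingale and τ is a bounded-mean stopping time (indeed τ is finite a.s. with bounded expectation since the walk is in a bounded region). By the OST, E[X_τ] = E[X_0] = 92. Equivalently: E[X_τ] = 166 · P(hit 166 first) + 0 · P(hit 0 first) = 166 · (92/166) = 92.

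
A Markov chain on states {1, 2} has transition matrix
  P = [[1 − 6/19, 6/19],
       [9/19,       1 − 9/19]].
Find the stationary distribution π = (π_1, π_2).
π_1 = 3/5, π_2 = 2/5

Solve πP = π with π_1 + π_2 = 1. From πP = π: π_1 · (1 − 6/19) + π_2 · 9/19 = π_1 ⇒ π_2 · 9/19 = π_1 · 6/19 ⇒ π_2/π_1 = (6/19)/(9/19) = 2/3. Together with π_1 + π_2 = 1:
  π_1 = (9/19)/(6/19 + 9/19) = (9/19)/(15/19) = 3/5,
  π_2 = (6/19)/(6/19 + 9/19) = (6/19)/(15/19) = 2/5.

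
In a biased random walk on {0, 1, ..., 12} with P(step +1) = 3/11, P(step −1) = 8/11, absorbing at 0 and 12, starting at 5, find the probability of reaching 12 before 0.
P(hit 12 before 0) = (1 − (8/3)^5) / (1 − (8/3)^12) = 14226435/13743789059

Let u_k denote P(reach 12 before 0 | start at k). Boundary: u_0 = 0, u_12 = 1. Recurrence: u_k = 3/11·u_{k+1} + 8/11·u_{k-1} for 1 ≤ k ≤ 11. Try u_k = A + B·r^k with r = q/p = (8/11)/(3/11) = 8/3. Substitution satisfies the recurrence; boundary conditions give:
  u_k = (1 − r^k) / (1 − r^N) = (1 − (8/3)^5) / (1 − (8/3)^12) = 14226435/13743789059.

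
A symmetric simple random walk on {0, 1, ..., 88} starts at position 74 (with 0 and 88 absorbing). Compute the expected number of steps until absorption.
E[τ | X_0 = 74] = 1036

Let v_k = E[τ | X_0 = k]. Boundary: v_0 = v_88 = 0. Recurrence: v_k = 1 + (v_{k-1} + v_{k+1})/2 for 1 ≤ k ≤ 87. The particular solution to v_k − (v_{k-1} + v_{k+1})/2 = 1 is v_k = −k^2. Adding homogeneous solution A + B k and matching boundaries gives v_k = k (88 − k). Substituting k = 74: v_74 = 74 · 14 = 1036.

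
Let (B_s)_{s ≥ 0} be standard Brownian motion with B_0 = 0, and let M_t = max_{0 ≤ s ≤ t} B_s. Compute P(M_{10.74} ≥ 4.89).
P(M_{10.74} ≥ 4.89) = 2·P(B_{10.74} ≥ 4.89) = 2(1 − Φ(4.89/√10.74)) ≈ 0.1357

By the reflection principle for Brownian motion, P(M_t ≥ a) = 2 · P(B_t ≥ a) for a ≥ 0. Since B_t ~ N(0, t), P(B_t ≥ 4.89) = 1 − Φ(4.89/√t) = 1 − Φ(4.89/√10.74) = 1 − Φ(1.4921). So
  P(M_{10.74} ≥ 4.89) = 2(1 − Φ(1.4921)) ≈ 0.1357.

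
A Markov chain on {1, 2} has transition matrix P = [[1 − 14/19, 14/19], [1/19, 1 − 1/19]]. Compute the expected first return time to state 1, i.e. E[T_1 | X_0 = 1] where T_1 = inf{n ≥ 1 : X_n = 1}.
E[T_1 | X_0 = 1] = 1/π_1 = 15

For an irreducible recurrent Markov chain with stationary distribution π, E[T_i | X_0 = i] = 1/π_i (Kac's formula). Here π_1 = (1/19)/(14/19 + 1/19) = (1/19)/(15/19) = 1/15, so E[T_1 | X_0 = 1] = 1/π_1 = (14/19 + 1/19)/(1/19) = (15/19)/(1/19) = 15.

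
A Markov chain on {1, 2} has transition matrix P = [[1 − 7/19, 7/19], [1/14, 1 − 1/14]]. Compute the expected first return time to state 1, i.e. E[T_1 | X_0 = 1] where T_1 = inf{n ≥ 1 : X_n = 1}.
E[T_1 | X_0 = 1] = 1/π_1 = 117/19

For an irreducible recurrent Markov chain with stationary distribution π, E[T_i | X_0 = i] = 1/π_i (Kac's formula). Here π_1 = (1/14)/(7/19 + 1/14) = (1/14)/(117/266) = 19/117, so E[T_1 | X_0 = 1] = 1/π_1 = (7/19 + 1/14)/(1/14) = (117/266)/(1/14) = 117/19.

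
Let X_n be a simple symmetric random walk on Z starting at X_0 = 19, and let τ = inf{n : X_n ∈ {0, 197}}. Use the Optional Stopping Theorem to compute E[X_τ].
E[X_τ] = 19

X_n is a martingale and τ is a bounded-mean stopping time (indeed τ is finite a.s. with bounded expectation since the walk is in a bounded region). By the OST, E[X_τ] = E[X_0] = 19. Equivalently: E[X_τ] = 197 · P(hit 197 first) + 0 · P(hit 0 first) = 197 · (19/197) = 19.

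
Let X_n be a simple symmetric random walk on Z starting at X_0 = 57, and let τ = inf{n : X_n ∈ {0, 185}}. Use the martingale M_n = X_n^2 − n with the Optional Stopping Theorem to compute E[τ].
E[τ] = 7296

M_n = X_n^2 − n is a martingale (since E[X_{n+1}^2 | F_n] = X_n^2 + 1). By OST (τ has finite mean in a bounded region), E[M_τ] = E[M_0] = X_0^2 − 0 = 57^2 = 3249. Also E[M_τ] = E[X_τ^2] − E[τ]. The walk exits at 0 or 185, with P(hit 185 first) = 57/185, so E[X_τ^2] = 185^2 · 57/185 + 0 = 10545. Thus E[τ] = E[X_τ^2] − E[M_τ] = 10545 − 3249 = 7296 = 57(185 − 57) = 7296.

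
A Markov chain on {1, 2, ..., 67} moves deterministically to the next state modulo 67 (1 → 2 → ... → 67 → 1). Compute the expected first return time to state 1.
E[T_1 | X_0 = 1] = 67

The chain cycles deterministically, so starting at state 1 it returns in exactly 67 steps. Equivalently, the stationary distribution is uniform π_j = 1/67 for every state j, so by Kac's formula E[T_1] = 1/π_1 = 67.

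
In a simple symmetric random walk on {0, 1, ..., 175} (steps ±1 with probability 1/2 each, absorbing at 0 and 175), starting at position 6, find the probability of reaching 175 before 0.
P(hit 175 before 0) = 6/175

Let u_k = P(hit 175 before 0 | start at k). Then u_0 = 0, u_175 = 1, and u_k = u_{k-1}/2 + u_{k+1}/2 for 1 ≤ k ≤ 174. This harmonic recurrence is solved by u_k = k/175, giving u_6 = 6/175.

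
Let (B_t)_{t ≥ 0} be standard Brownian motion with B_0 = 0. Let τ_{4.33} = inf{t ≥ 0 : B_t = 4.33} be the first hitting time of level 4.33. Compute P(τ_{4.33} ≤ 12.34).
P(τ_{4.33} ≤ 12.34) = 2(1 − Φ(4.33/√12.34)) = 2(1 − Φ(1.2326)) ≈ 0.2177

By the reflection principle for standard BM, P(τ_b ≤ t) = 2 · P(B_t ≥ b). Since B_t ~ N(0, t), P(B_t ≥ 4.33) = 1 − Φ(4.33/√t) = 1 − Φ(4.33/√12.34) = 1 − Φ(1.2326) ≈ 0.10886. Doubling: P(τ_{4.33} ≤ 12.34) ≈ 2 · 0.10886 = 0.21772 ≈ 0.2177.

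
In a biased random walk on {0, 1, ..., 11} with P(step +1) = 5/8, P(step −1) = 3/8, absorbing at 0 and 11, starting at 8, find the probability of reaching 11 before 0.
P(hit 11 before 0) = (1 − (3/5)^8) / (1 − (3/5)^11) = 24004000/24325489

Let u_k denote P(reach 11 before 0 | start at k). Boundary: u_0 = 0, u_11 = 1. Recurrence: u_k = 5/8·u_{k+1} + 3/8·u_{k-1} for 1 ≤ k ≤ 10. Try u_k = A + B·r^k with r = q/p = (3/8)/(5/8) = 3/5. Substitution satisfies the recurrence; boundary conditions give:
  u_k = (1 − r^k) / (1 − r^N) = (1 − (3/5)^8) / (1 − (3/5)^11) = 24004000/24325489.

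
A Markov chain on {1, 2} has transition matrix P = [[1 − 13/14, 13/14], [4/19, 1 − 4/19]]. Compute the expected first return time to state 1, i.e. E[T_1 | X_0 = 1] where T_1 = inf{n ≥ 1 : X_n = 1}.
E[T_1 | X_0 = 1] = 1/π_1 = 303/56

For an irreducible recurrent Markov chain with stationary distribution π, E[T_i | X_0 = i] = 1/π_i (Kac's formula). Here π_1 = (4/19)/(13/14 + 4/19) = (4/19)/(303/266) = 56/303, so E[T_1 | X_0 = 1] = 1/π_1 = (13/14 + 4/19)/(4/19) = (303/266)/(4/19) = 303/56.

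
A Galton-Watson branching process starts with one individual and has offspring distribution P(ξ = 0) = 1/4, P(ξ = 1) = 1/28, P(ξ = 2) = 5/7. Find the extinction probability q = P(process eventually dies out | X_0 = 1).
q = 7/20

The pgf is f(s) = 1/4 + 1/28·s + 5/7·s². The extinction probability q is the smallest fixed point of f in [0, 1]. Setting s = f(s):
  5/7·s² + (1/28 − 1)·s + 1/4 = 0
  5/7·s² − (1/4 + 5/7)·s + 1/4 = 0
which factors as (s − 1)·(5/7·s − 1/4) = 0, giving roots s = 1 and s = (1/4)/(5/7) = 7/20.
Mean offspring μ = 1/28 + 2·5/7 = 41/28 > 1 (supercritical), so q < 1. The extinction probability is the smaller root: q = (1/4)/(5/7) = 7/20.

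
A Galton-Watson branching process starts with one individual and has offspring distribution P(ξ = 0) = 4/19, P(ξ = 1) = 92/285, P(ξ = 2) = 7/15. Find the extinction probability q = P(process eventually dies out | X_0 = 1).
q = 60/133

The pgf is f(s) = 4/19 + 92/285·s + 7/15·s². The extinction probability q is the smallest fixed point of f in [0, 1]. Setting s = f(s):
  7/15·s² + (92/285 − 1)·s + 4/19 = 0
  7/15·s² − (4/19 + 7/15)·s + 4/19 = 0
which factors as (s − 1)·(7/15·s − 4/19) = 0, giving roots s = 1 and s = (4/19)/(7/15) = 60/133.
Mean offspring μ = 92/285 + 2·7/15 = 358/285 > 1 (supercritical), so q < 1. The extinction probability is the smaller root: q = (4/19)/(7/15) = 60/133.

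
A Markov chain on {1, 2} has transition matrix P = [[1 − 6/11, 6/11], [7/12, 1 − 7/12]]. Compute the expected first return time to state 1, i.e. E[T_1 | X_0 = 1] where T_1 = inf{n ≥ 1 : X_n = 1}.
E[T_1 | X_0 = 1] = 1/π_1 = 149/77

For an irreducible recurrent Markov chain with stationary distribution π, E[T_i | X_0 = i] = 1/π_i (Kac's formula). Here π_1 = (7/12)/(6/11 + 7/12) = (7/12)/(149/132) = 77/149, so E[T_1 | X_0 = 1] = 1/π_1 = (6/11 + 7/12)/(7/12) = (149/132)/(7/12) = 149/77.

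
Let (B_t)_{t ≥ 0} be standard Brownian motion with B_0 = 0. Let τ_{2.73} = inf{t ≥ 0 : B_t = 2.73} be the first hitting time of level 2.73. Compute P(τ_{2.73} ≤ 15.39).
P(τ_{2.73} ≤ 15.39) = 2(1 − Φ(2.73/√15.39)) = 2(1 − Φ(0.6959)) ≈ 0.4865

By the reflection principle for standard BM, P(τ_b ≤ t) = 2 · P(B_t ≥ b). Since B_t ~ N(0, t), P(B_t ≥ 2.73) = 1 − Φ(2.73/√t) = 1 − Φ(2.73/√15.39) = 1 − Φ(0.6959) ≈ 0.24325. Doubling: P(τ_{2.73} ≤ 15.39) ≈ 2 · 0.24325 = 0.48650 ≈ 0.4865.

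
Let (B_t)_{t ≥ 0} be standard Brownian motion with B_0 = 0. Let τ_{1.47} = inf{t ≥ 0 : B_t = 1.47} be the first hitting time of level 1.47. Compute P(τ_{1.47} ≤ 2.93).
P(τ_{1.47} ≤ 2.93) = 2(1 − Φ(1.47/√2.93)) = 2(1 − Φ(0.8588)) ≈ 0.3905

By the reflection principle for standard BM, P(τ_b ≤ t) = 2 · P(B_t ≥ b). Since B_t ~ N(0, t), P(B_t ≥ 1.47) = 1 − Φ(1.47/√t) = 1 − Φ(1.47/√2.93) = 1 − Φ(0.8588) ≈ 0.19523. Doubling: P(τ_{1.47} ≤ 2.93) ≈ 2 · 0.19523 = 0.39046 ≈ 0.3905.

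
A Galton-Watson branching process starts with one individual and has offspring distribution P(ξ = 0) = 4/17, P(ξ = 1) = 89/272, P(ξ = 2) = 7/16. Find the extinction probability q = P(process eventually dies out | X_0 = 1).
q = 64/119

The pgf is f(s) = 4/17 + 89/272·s + 7/16·s². The extinction probability q is the smallest fixed point of f in [0, 1]. Setting s = f(s):
  7/16·s² + (89/272 − 1)·s + 4/17 = 0
  7/16·s² − (4/17 + 7/16)·s + 4/17 = 0
which factors as (s − 1)·(7/16·s − 4/17) = 0, giving roots s = 1 and s = (4/17)/(7/16) = 64/119.
Mean offspring μ = 89/272 + 2·7/16 = 327/272 > 1 (supercritical), so q < 1. The extinction probability is the smaller root: q = (4/17)/(7/16) = 64/119.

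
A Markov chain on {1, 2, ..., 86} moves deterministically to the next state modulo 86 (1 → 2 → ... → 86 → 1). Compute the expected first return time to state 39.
E[T_39 | X_0 = 39] = 86

The chain cycles deterministically, so starting at state 39 it returns in exactly 86 steps. Equivalently, the stationary distribution is uniform π_j = 1/86 for every state j, so by Kac's formula E[T_39] = 1/π_39 = 86.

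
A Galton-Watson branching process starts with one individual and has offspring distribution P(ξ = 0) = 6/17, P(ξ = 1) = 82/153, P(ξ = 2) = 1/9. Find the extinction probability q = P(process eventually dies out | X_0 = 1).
q = 1

Mean offspring μ = 0·6/17 + 1·82/153 + 2·1/9 = 116/153 ≤ 1. For μ ≤ 1 with offspring not concentrated at 1, the Galton-Watson process goes extinct almost surely, so q = 1.
(Algebraic check: The pgf is f(s) = 6/17 + 82/153·s + 1/9·s². The extinction probability q is the smallest fixed point of f in [0, 1]. Setting s = f(s):
  1/9·s² + (82/153 − 1)·s + 6/17 = 0
  1/9·s² − (6/17 + 1/9)·s + 6/17 = 0
which factors as (s − 1)·(1/9·s − 6/17) = 0, giving roots s = 1 and s = (6/17)/(1/9) = 54/17. Since 54/17 ≥ 1, the smallest root in [0, 1] is s = 1.)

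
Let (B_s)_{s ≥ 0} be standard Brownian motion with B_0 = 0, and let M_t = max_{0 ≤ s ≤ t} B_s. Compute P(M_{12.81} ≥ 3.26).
P(M_{12.81} ≥ 3.26) = 2·P(B_{12.81} ≥ 3.26) = 2(1 − Φ(3.26/√12.81)) ≈ 0.3624

By the reflection principle for Brownian motion, P(M_t ≥ a) = 2 · P(B_t ≥ a) for a ≥ 0. Since B_t ~ N(0, t), P(B_t ≥ 3.26) = 1 − Φ(3.26/√t) = 1 − Φ(3.26/√12.81) = 1 − Φ(0.9108). So
  P(M_{12.81} ≥ 3.26) = 2(1 − Φ(0.9108)) ≈ 0.3624.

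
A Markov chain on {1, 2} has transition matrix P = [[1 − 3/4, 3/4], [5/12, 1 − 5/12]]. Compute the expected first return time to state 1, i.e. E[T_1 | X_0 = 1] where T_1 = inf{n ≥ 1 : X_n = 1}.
E[T_1 | X_0 = 1] = 1/π_1 = 14/5

For an irreducible recurrent Markov chain with stationary distribution π, E[T_i | X_0 = i] = 1/π_i (Kac's formula). Here π_1 = (5/12)/(3/4 + 5/12) = (5/12)/(7/6) = 5/14, so E[T_1 | X_0 = 1] = 1/π_1 = (3/4 + 5/12)/(5/12) = (7/6)/(5/12) = 14/5.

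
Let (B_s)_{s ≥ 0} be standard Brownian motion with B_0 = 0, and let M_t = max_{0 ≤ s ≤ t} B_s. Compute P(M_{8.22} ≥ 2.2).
P(M_{8.22} ≥ 2.2) = 2·P(B_{8.22} ≥ 2.2) = 2(1 − Φ(2.2/√8.22)) ≈ 0.4429

By the reflection principle for Brownian motion, P(M_t ≥ a) = 2 · P(B_t ≥ a) for a ≥ 0. Since B_t ~ N(0, t), P(B_t ≥ 2.2) = 1 − Φ(2.2/√t) = 1 − Φ(2.2/√8.22) = 1 − Φ(0.7673). So
  P(M_{8.22} ≥ 2.2) = 2(1 − Φ(0.7673)) ≈ 0.4429.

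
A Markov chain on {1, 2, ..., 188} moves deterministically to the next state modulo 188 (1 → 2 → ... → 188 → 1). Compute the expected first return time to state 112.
E[T_112 | X_0 = 112] = 188

The chain cycles deterministically, so starting at state 112 it returns in exactly 188 steps. Equivalently, the stationary distribution is uniform π_j = 1/188 for every state j, so by Kac's formula E[T_112] = 1/π_112 = 188.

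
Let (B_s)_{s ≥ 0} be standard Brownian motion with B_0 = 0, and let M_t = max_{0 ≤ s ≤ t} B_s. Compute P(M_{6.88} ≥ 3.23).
P(M_{6.88} ≥ 3.23) = 2·P(B_{6.88} ≥ 3.23) = 2(1 − Φ(3.23/√6.88)) ≈ 0.2182

By the reflection principle for Brownian motion, P(M_t ≥ a) = 2 · P(B_t ≥ a) for a ≥ 0. Since B_t ~ N(0, t), P(B_t ≥ 3.23) = 1 − Φ(3.23/√t) = 1 − Φ(3.23/√6.88) = 1 − Φ(1.2314). So
  P(M_{6.88} ≥ 3.23) = 2(1 − Φ(1.2314)) ≈ 0.2182.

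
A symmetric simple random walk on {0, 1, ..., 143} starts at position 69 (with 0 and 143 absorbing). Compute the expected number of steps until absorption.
E[τ | X_0 = 69] = 5106

Let v_k = E[τ | X_0 = k]. Boundary: v_0 = v_143 = 0. Recurrence: v_k = 1 + (v_{k-1} + v_{k+1})/2 for 1 ≤ k ≤ 142. The particular solution to v_k − (v_{k-1} + v_{k+1})/2 = 1 is v_k = −k^2. Adding homogeneous solution A + B k and matching boundaries gives v_k = k (143 − k). Substituting k = 69: v_69 = 69 · 74 = 5106.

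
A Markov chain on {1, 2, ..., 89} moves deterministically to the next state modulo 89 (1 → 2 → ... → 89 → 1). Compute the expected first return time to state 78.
E[T_78 | X_0 = 78] = 89

The chain cycles deterministically, so starting at state 78 it returns in exactly 89 steps. Equivalently, the stationary distribution is uniform π_j = 1/89 for every state j, so by Kac's formula E[T_78] = 1/π_78 = 89.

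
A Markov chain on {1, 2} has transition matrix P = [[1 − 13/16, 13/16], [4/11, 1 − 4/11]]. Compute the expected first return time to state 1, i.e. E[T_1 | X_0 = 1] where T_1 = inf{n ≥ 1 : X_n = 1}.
E[T_1 | X_0 = 1] = 1/π_1 = 207/64

For an irreducible recurrent Markov chain with stationary distribution π, E[T_i | X_0 = i] = 1/π_i (Kac's formula). Here π_1 = (4/11)/(13/16 + 4/11) = (4/11)/(207/176) = 64/207, so E[T_1 | X_0 = 1] = 1/π_1 = (13/16 + 4/11)/(4/11) = (207/176)/(4/11) = 207/64.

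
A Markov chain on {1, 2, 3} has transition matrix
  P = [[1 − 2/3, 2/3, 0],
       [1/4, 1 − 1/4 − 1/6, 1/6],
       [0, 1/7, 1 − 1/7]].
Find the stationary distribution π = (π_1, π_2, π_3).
π = (9/61, 24/61, 28/61)

This is a birth-death chain on three states, which satisfies detailed balance: π_1 · P_{12} = π_2 · P_{21} and π_2 · P_{23} = π_3 · P_{32}.
From π_1 · 2/3 = π_2 · 1/4: π_2/π_1 = (2/3)/(1/4) = 8/3.
From π_2 · 1/6 = π_3 · 1/7: π_3/π_2 = (1/6)/(1/7) = 7/6.
Take π_1 proportional to 1; then unnormalized π = (1, 8/3, 28/9). Normalize by dividing by the sum 61/9:
  π = (9/61, 24/61, 28/61).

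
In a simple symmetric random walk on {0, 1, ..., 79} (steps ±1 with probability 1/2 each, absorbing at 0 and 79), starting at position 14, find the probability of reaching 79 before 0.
P(hit 79 before 0) = 14/79

Let u_k = P(hit 79 before 0 | start at k). Then u_0 = 0, u_79 = 1, and u_k = u_{k-1}/2 + u_{k+1}/2 for 1 ≤ k ≤ 78. This harmonic recurrence is solved by u_k = k/79, giving u_14 = 14/79.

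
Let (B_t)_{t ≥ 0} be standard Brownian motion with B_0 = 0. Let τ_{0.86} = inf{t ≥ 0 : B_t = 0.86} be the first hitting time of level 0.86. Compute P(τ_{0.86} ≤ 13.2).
P(τ_{0.86} ≤ 13.2) = 2(1 − Φ(0.86/√13.2)) = 2(1 − Φ(0.2367)) ≈ 0.8129

By the reflection principle for standard BM, P(τ_b ≤ t) = 2 · P(B_t ≥ b). Since B_t ~ N(0, t), P(B_t ≥ 0.86) = 1 − Φ(0.86/√t) = 1 − Φ(0.86/√13.2) = 1 − Φ(0.2367) ≈ 0.40644. Doubling: P(τ_{0.86} ≤ 13.2) ≈ 2 · 0.40644 = 0.81288 ≈ 0.8129.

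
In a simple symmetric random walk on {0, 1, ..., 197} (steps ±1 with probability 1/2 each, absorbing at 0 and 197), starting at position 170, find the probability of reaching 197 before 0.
P(hit 197 before 0) = 170/197

Let u_k = P(hit 197 before 0 | start at k). Then u_0 = 0, u_197 = 1, and u_k = u_{k-1}/2 + u_{k+1}/2 for 1 ≤ k ≤ 196. This harmonic recurrence is solved by u_k = k/197, giving u_170 = 170/197.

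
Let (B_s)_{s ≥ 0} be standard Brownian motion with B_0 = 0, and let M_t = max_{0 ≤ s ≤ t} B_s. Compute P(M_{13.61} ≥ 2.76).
P(M_{13.61} ≥ 2.76) = 2·P(B_{13.61} ≥ 2.76) = 2(1 − Φ(2.76/√13.61)) ≈ 0.4544

By the reflection principle for Brownian motion, P(M_t ≥ a) = 2 · P(B_t ≥ a) for a ≥ 0. Since B_t ~ N(0, t), P(B_t ≥ 2.76) = 1 − Φ(2.76/√t) = 1 − Φ(2.76/√13.61) = 1 − Φ(0.7481). So
  P(M_{13.61} ≥ 2.76) = 2(1 − Φ(0.7481)) ≈ 0.4544.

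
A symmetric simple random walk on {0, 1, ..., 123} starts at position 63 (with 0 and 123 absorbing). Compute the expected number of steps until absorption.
E[τ | X_0 = 63] = 3780

Let v_k = E[τ | X_0 = k]. Boundary: v_0 = v_123 = 0. Recurrence: v_k = 1 + (v_{k-1} + v_{k+1})/2 for 1 ≤ k ≤ 122. The particular solution to v_k − (v_{k-1} + v_{k+1})/2 = 1 is v_k = −k^2. Adding homogeneous solution A + B k and matching boundaries gives v_k = k (123 − k). Substituting k = 63: v_63 = 63 · 60 = 3780.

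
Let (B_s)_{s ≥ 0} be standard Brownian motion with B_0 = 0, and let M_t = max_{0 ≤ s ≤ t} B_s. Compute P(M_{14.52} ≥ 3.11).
P(M_{14.52} ≥ 3.11) = 2·P(B_{14.52} ≥ 3.11) = 2(1 − Φ(3.11/√14.52)) ≈ 0.4144

By the reflection principle for Brownian motion, P(M_t ≥ a) = 2 · P(B_t ≥ a) for a ≥ 0. Since B_t ~ N(0, t), P(B_t ≥ 3.11) = 1 − Φ(3.11/√t) = 1 − Φ(3.11/√14.52) = 1 − Φ(0.8162). So
  P(M_{14.52} ≥ 3.11) = 2(1 − Φ(0.8162)) ≈ 0.4144.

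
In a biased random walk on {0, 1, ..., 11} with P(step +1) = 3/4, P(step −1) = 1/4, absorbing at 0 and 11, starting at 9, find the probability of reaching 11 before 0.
P(hit 11 before 0) = (1 − (1/3)^9) / (1 − (1/3)^11) = 88569/88573

Let u_k denote P(reach 11 before 0 | start at k). Boundary: u_0 = 0, u_11 = 1. Recurrence: u_k = 3/4·u_{k+1} + 1/4·u_{k-1} for 1 ≤ k ≤ 10. Try u_k = A + B·r^k with r = q/p = (1/4)/(3/4) = 1/3. Substitution satisfies the recurrence; boundary conditions give:
  u_k = (1 − r^k) / (1 − r^N) = (1 − (1/3)^9) / (1 − (1/3)^11) = 88569/88573.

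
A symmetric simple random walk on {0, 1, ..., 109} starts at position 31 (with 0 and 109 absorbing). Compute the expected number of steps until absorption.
E[τ | X_0 = 31] = 2418

Let v_k = E[τ | X_0 = k]. Boundary: v_0 = v_109 = 0. Recurrence: v_k = 1 + (v_{k-1} + v_{k+1})/2 for 1 ≤ k ≤ 108. The particular solution to v_k − (v_{k-1} + v_{k+1})/2 = 1 is v_k = −k^2. Adding homogeneous solution A + B k and matching boundaries gives v_k = k (109 − k). Substituting k = 31: v_31 = 31 · 78 = 2418.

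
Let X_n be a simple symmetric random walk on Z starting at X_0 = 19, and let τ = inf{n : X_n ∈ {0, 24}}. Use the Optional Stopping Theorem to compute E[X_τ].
E[X_τ] = 19

X_n is a martingale and τ is a bounded-mean stopping time (indeed τ is finite a.s. with bounded expectation since the walk is in a bounded region). By the OST, E[X_τ] = E[X_0] = 19. Equivalently: E[X_τ] = 24 · P(hit 24 first) + 0 · P(hit 0 first) = 24 · (19/24) = 19.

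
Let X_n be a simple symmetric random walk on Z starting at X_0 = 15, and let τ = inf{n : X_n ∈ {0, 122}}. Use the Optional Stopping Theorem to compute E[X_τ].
E[X_τ] = 15

X_n is a martingale and τ is a bounded-mean stopping time (indeed τ is finite a.s. with bounded expectation since the walk is in a bounded region). By the OST, E[X_τ] = E[X_0] = 15. Equivalently: E[X_τ] = 122 · P(hit 122 first) + 0 · P(hit 0 first) = 122 · (15/122) = 15.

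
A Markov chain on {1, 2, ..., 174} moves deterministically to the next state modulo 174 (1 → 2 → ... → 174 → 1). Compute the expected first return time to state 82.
E[T_82 | X_0 = 82] = 174

The chain cycles deterministically, so starting at state 82 it returns in exactly 174 steps. Equivalently, the stationary distribution is uniform π_j = 1/174 for every state j, so by Kac's formula E[T_82] = 1/π_82 = 174.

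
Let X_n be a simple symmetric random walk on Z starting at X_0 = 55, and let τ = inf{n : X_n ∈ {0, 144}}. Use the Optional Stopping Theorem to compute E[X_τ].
E[X_τ] = 55

X_n is a martingale and τ is a bounded-mean stopping time (indeed τ is finite a.s. with bounded expectation since the walk is in a bounded region). By the OST, E[X_τ] = E[X_0] = 55. Equivalently: E[X_τ] = 144 · P(hit 144 first) + 0 · P(hit 0 first) = 144 · (55/144) = 55.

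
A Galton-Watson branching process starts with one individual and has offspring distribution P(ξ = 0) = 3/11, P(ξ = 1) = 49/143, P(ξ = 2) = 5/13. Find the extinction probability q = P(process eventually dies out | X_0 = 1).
q = 39/55

The pgf is f(s) = 3/11 + 49/143·s + 5/13·s². The extinction probability q is the smallest fixed point of f in [0, 1]. Setting s = f(s):
  5/13·s² + (49/143 − 1)·s + 3/11 = 0
  5/13·s² − (3/11 + 5/13)·s + 3/11 = 0
which factors as (s − 1)·(5/13·s − 3/11) = 0, giving roots s = 1 and s = (3/11)/(5/13) = 39/55.
Mean offspring μ = 49/143 + 2·5/13 = 159/143 > 1 (supercritical), so q < 1. The extinction probability is the smaller root: q = (3/11)/(5/13) = 39/55.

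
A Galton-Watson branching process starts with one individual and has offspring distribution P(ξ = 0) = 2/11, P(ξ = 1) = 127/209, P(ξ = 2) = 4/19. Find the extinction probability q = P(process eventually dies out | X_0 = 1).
q = 19/22

The pgf is f(s) = 2/11 + 127/209·s + 4/19·s². The extinction probability q is the smallest fixed point of f in [0, 1]. Setting s = f(s):
  4/19·s² + (127/209 − 1)·s + 2/11 = 0
  4/19·s² − (2/11 + 4/19)·s + 2/11 = 0
which factors as (s − 1)·(4/19·s − 2/11) = 0, giving roots s = 1 and s = (2/11)/(4/19) = 19/22.
Mean offspring μ = 127/209 + 2·4/19 = 215/209 > 1 (supercritical), so q < 1. The extinction probability is the smaller root: q = (2/11)/(4/19) = 19/22.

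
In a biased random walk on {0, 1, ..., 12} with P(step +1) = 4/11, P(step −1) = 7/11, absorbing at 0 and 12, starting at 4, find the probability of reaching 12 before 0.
P(hit 12 before 0) = (1 − (7/4)^4) / (1 − (7/4)^12) = 65536/6444993

Let u_k denote P(reach 12 before 0 | start at k). Boundary: u_0 = 0, u_12 = 1. Recurrence: u_k = 4/11·u_{k+1} + 7/11·u_{k-1} for 1 ≤ k ≤ 11. Try u_k = A + B·r^k with r = q/p = (7/11)/(4/11) = 7/4. Substitution satisfies the recurrence; boundary conditions give:
  u_k = (1 − r^k) / (1 − r^N) = (1 − (7/4)^4) / (1 − (7/4)^12) = 65536/6444993.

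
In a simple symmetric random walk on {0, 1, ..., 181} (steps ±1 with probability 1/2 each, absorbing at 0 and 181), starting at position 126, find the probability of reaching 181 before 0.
P(hit 181 before 0) = 126/181

Let u_k = P(hit 181 before 0 | start at k). Then u_0 = 0, u_181 = 1, and u_k = u_{k-1}/2 + u_{k+1}/2 for 1 ≤ k ≤ 180. This harmonic recurrence is solved by u_k = k/181, giving u_126 = 126/181.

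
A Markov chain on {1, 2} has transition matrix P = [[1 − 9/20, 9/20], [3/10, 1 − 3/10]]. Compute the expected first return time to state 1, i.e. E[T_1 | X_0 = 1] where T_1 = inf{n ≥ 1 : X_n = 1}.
E[T_1 | X_0 = 1] = 1/π_1 = 5/2

For an irreducible recurrent Markov chain with stationary distribution π, E[T_i | X_0 = i] = 1/π_i (Kac's formula). Here π_1 = (3/10)/(9/20 + 3/10) = (3/10)/(3/4) = 2/5, so E[T_1 | X_0 = 1] = 1/π_1 = (9/20 + 3/10)/(3/10) = (3/4)/(3/10) = 5/2.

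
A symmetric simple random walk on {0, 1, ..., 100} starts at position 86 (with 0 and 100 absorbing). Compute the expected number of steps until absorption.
E[τ | X_0 = 86] = 1204

Let v_k = E[τ | X_0 = k]. Boundary: v_0 = v_100 = 0. Recurrence: v_k = 1 + (v_{k-1} + v_{k+1})/2 for 1 ≤ k ≤ 99. The particular solution to v_k − (v_{k-1} + v_{k+1})/2 = 1 is v_k = −k^2. Adding homogeneous solution A + B k and matching boundaries gives v_k = k (100 − k). Substituting k = 86: v_86 = 86 · 14 = 1204.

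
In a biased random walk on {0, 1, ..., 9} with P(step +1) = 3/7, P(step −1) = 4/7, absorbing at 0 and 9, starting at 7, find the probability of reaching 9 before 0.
P(hit 9 before 0) = (1 − (4/3)^7) / (1 − (4/3)^9) = 127773/242461

Let u_k denote P(reach 9 before 0 | start at k). Boundary: u_0 = 0, u_9 = 1. Recurrence: u_k = 3/7·u_{k+1} + 4/7·u_{k-1} for 1 ≤ k ≤ 8. Try u_k = A + B·r^k with r = q/p = (4/7)/(3/7) = 4/3. Substitution satisfies the recurrence; boundary conditions give:
  u_k = (1 − r^k) / (1 − r^N) = (1 − (4/3)^7) / (1 − (4/3)^9) = 127773/242461.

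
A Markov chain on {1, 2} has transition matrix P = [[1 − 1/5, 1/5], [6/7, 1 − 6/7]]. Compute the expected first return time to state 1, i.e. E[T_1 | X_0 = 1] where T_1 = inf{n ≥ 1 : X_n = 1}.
E[T_1 | X_0 = 1] = 1/π_1 = 37/30

For an irreducible recurrent Markov chain with stationary distribution π, E[T_i | X_0 = i] = 1/π_i (Kac's formula). Here π_1 = (6/7)/(1/5 + 6/7) = (6/7)/(37/35) = 30/37, so E[T_1 | X_0 = 1] = 1/π_1 = (1/5 + 6/7)/(6/7) = (37/35)/(6/7) = 37/30.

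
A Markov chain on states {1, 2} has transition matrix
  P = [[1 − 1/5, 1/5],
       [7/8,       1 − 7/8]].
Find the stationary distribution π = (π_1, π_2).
π_1 = 35/43, π_2 = 8/43

Solve πP = π with π_1 + π_2 = 1. From πP = π: π_1 · (1 − 1/5) + π_2 · 7/8 = π_1 ⇒ π_2 · 7/8 = π_1 · 1/5 ⇒ π_2/π_1 = (1/5)/(7/8) = 8/35. Together with π_1 + π_2 = 1:
  π_1 = (7/8)/(1/5 + 7/8) = (7/8)/(43/40) = 35/43,
  π_2 = (1/5)/(1/5 + 7/8) = (1/5)/(43/40) = 8/43.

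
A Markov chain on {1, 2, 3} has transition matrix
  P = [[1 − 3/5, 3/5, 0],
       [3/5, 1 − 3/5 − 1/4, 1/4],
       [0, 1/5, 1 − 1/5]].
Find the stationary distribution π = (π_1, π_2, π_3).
π = (4/13, 4/13, 5/13)

This is a birth-death chain on three states, which satisfies detailed balance: π_1 · P_{12} = π_2 · P_{21} and π_2 · P_{23} = π_3 · P_{32}.
From π_1 · 3/5 = π_2 · 3/5: π_2/π_1 = (3/5)/(3/5) = 1.
From π_2 · 1/4 = π_3 · 1/5: π_3/π_2 = (1/4)/(1/5) = 5/4.
Take π_1 proportional to 1; then unnormalized π = (1, 1, 5/4). Normalize by dividing by the sum 13/4:
  π = (4/13, 4/13, 5/13).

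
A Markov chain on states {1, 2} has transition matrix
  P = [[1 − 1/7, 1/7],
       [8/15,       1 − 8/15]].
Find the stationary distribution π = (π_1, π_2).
π_1 = 56/71, π_2 = 15/71

Solve πP = π with π_1 + π_2 = 1. From πP = π: π_1 · (1 − 1/7) + π_2 · 8/15 = π_1 ⇒ π_2 · 8/15 = π_1 · 1/7 ⇒ π_2/π_1 = (1/7)/(8/15) = 15/56. Together with π_1 + π_2 = 1:
  π_1 = (8/15)/(1/7 + 8/15) = (8/15)/(71/105) = 56/71,
  π_2 = (1/7)/(1/7 + 8/15) = (1/7)/(71/105) = 15/71.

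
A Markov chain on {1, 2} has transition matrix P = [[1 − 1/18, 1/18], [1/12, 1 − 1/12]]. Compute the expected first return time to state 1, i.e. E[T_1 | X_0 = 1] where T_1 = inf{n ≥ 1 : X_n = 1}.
E[T_1 | X_0 = 1] = 1/π_1 = 5/3

For an irreducible recurrent Markov chain with stationary distribution π, E[T_i | X_0 = i] = 1/π_i (Kac's formula). Here π_1 = (1/12)/(1/18 + 1/12) = (1/12)/(5/36) = 3/5, so E[T_1 | X_0 = 1] = 1/π_1 = (1/18 + 1/12)/(1/12) = (5/36)/(1/12) = 5/3.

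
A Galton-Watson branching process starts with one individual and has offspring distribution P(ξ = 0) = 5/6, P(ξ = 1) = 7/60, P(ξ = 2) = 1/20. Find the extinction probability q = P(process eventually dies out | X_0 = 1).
q = 1

Mean offspring μ = 0·5/6 + 1·7/60 + 2·1/20 = 13/60 ≤ 1. For μ ≤ 1 with offspring not concentrated at 1, the Galton-Watson process goes extinct almost surely, so q = 1.
(Algebraic check: The pgf is f(s) = 5/6 + 7/60·s + 1/20·s². The extinction probability q is the smallest fixed point of f in [0, 1]. Setting s = f(s):
  1/20·s² + (7/60 − 1)·s + 5/6 = 0
  1/20·s² − (5/6 + 1/20)·s + 5/6 = 0
which factors as (s − 1)·(1/20·s − 5/6) = 0, giving roots s = 1 and s = (5/6)/(1/20) = 50/3. Since 50/3 ≥ 1, the smallest root in [0, 1] is s = 1.)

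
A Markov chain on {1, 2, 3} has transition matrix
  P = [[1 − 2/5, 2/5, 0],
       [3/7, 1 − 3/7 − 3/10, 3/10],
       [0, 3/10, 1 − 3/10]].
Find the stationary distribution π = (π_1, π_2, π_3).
π = (15/43, 14/43, 14/43)

This is a birth-death chain on three states, which satisfies detailed balance: π_1 · P_{12} = π_2 · P_{21} and π_2 · P_{23} = π_3 · P_{32}.
From π_1 · 2/5 = π_2 · 3/7: π_2/π_1 = (2/5)/(3/7) = 14/15.
From π_2 · 3/10 = π_3 · 3/10: π_3/π_2 = (3/10)/(3/10) = 1.
Take π_1 proportional to 1; then unnormalized π = (1, 14/15, 14/15). Normalize by dividing by the sum 43/15:
  π = (15/43, 14/43, 14/43).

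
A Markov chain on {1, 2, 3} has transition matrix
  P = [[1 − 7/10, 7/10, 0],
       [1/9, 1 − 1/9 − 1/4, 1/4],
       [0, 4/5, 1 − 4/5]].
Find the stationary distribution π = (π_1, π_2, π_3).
π = (160/1483, 1008/1483, 315/1483)

This is a birth-death chain on three states, which satisfies detailed balance: π_1 · P_{12} = π_2 · P_{21} and π_2 · P_{23} = π_3 · P_{32}.
From π_1 · 7/10 = π_2 · 1/9: π_2/π_1 = (7/10)/(1/9) = 63/10.
From π_2 · 1/4 = π_3 · 4/5: π_3/π_2 = (1/4)/(4/5) = 5/16.
Take π_1 proportional to 1; then unnormalized π = (1, 63/10, 63/32). Normalize by dividing by the sum 1483/160:
  π = (160/1483, 1008/1483, 315/1483).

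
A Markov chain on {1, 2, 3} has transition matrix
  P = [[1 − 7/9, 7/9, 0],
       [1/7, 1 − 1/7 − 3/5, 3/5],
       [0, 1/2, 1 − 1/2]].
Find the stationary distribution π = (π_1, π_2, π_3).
π = (45/584, 245/584, 147/292)

This is a birth-death chain on three states, which satisfies detailed balance: π_1 · P_{12} = π_2 · P_{21} and π_2 · P_{23} = π_3 · P_{32}.
From π_1 · 7/9 = π_2 · 1/7: π_2/π_1 = (7/9)/(1/7) = 49/9.
From π_2 · 3/5 = π_3 · 1/2: π_3/π_2 = (3/5)/(1/2) = 6/5.
Take π_1 proportional to 1; then unnormalized π = (1, 49/9, 98/15). Normalize by dividing by the sum 584/45:
  π = (45/584, 245/584, 147/292).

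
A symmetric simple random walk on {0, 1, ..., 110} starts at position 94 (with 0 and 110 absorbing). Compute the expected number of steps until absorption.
E[τ | X_0 = 94] = 1504

Let v_k = E[τ | X_0 = k]. Boundary: v_0 = v_110 = 0. Recurrence: v_k = 1 + (v_{k-1} + v_{k+1})/2 for 1 ≤ k ≤ 109. The particular solution to v_k − (v_{k-1} + v_{k+1})/2 = 1 is v_k = −k^2. Adding homogeneous solution A + B k and matching boundaries gives v_k = k (110 − k). Substituting k = 94: v_94 = 94 · 16 = 1504.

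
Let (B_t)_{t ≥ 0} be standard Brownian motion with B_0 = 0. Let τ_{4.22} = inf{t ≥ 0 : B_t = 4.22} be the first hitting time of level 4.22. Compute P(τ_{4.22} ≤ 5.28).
P(τ_{4.22} ≤ 5.28) = 2(1 − Φ(4.22/√5.28)) = 2(1 − Φ(1.8365)) ≈ 0.0663

By the reflection principle for standard BM, P(τ_b ≤ t) = 2 · P(B_t ≥ b). Since B_t ~ N(0, t), P(B_t ≥ 4.22) = 1 − Φ(4.22/√t) = 1 − Φ(4.22/√5.28) = 1 − Φ(1.8365) ≈ 0.03314. Doubling: P(τ_{4.22} ≤ 5.28) ≈ 2 · 0.03314 = 0.06628 ≈ 0.0663.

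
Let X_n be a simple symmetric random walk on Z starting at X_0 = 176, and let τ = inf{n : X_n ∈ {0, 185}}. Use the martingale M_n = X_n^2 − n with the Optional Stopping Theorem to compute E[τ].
E[τ] = 1584

M_n = X_n^2 − n is a martingale (since E[X_{n+1}^2 | F_n] = X_n^2 + 1). By OST (τ has finite mean in a bounded region), E[M_τ] = E[M_0] = X_0^2 − 0 = 176^2 = 30976. Also E[M_τ] = E[X_τ^2] − E[τ]. The walk exits at 0 or 185, with P(hit 185 first) = 176/185, so E[X_τ^2] = 185^2 · 176/185 + 0 = 32560. Thus E[τ] = E[X_τ^2] − E[M_τ] = 32560 − 30976 = 1584 = 176(185 − 176) = 1584.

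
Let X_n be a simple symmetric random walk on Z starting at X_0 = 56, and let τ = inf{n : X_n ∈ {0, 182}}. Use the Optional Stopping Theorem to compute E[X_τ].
E[X_τ] = 56

X_n is a martingale and τ is a bounded-mean stopping time (indeed τ is finite a.s. with bounded expectation since the walk is in a bounded region). By the OST, E[X_τ] = E[X_0] = 56. Equivalently: E[X_τ] = 182 · P(hit 182 first) + 0 · P(hit 0 first) = 182 · (56/182) = 56.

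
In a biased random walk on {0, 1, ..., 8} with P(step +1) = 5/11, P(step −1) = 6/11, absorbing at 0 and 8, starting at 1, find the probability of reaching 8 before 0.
P(hit 8 before 0) = (1 − (6/5)^1) / (1 − (6/5)^8) = 78125/1288991

Let u_k denote P(reach 8 before 0 | start at k). Boundary: u_0 = 0, u_8 = 1. Recurrence: u_k = 5/11·u_{k+1} + 6/11·u_{k-1} for 1 ≤ k ≤ 7. Try u_k = A + B·r^k with r = q/p = (6/11)/(5/11) = 6/5. Substitution satisfies the recurrence; boundary conditions give:
  u_k = (1 − r^k) / (1 − r^N) = (1 − (6/5)^1) / (1 − (6/5)^8) = 78125/1288991.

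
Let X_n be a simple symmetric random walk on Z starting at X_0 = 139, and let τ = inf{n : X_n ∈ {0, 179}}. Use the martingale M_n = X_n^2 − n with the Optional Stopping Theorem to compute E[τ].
E[τ] = 5560

M_n = X_n^2 − n is a martingale (since E[X_{n+1}^2 | F_n] = X_n^2 + 1). By OST (τ has finite mean in a bounded region), E[M_τ] = E[M_0] = X_0^2 − 0 = 139^2 = 19321. Also E[M_τ] = E[X_τ^2] − E[τ]. The walk exits at 0 or 179, with P(hit 179 first) = 139/179, so E[X_τ^2] = 179^2 · 139/179 + 0 = 24881. Thus E[τ] = E[X_τ^2] − E[M_τ] = 24881 − 19321 = 5560 = 139(179 − 139) = 5560.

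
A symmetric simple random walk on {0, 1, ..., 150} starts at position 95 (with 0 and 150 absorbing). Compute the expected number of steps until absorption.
E[τ | X_0 = 95] = 5225

Let v_k = E[τ | X_0 = k]. Boundary: v_0 = v_150 = 0. Recurrence: v_k = 1 + (v_{k-1} + v_{k+1})/2 for 1 ≤ k ≤ 149. The particular solution to v_k − (v_{k-1} + v_{k+1})/2 = 1 is v_k = −k^2. Adding homogeneous solution A + B k and matching boundaries gives v_k = k (150 − k). Substituting k = 95: v_95 = 95 · 55 = 5225.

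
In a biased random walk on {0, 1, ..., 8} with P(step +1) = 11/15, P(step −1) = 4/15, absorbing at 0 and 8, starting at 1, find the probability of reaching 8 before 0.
P(hit 8 before 0) = (1 − (4/11)^1) / (1 − (4/11)^8) = 19487171/30613335

Let u_k denote P(reach 8 before 0 | start at k). Boundary: u_0 = 0, u_8 = 1. Recurrence: u_k = 11/15·u_{k+1} + 4/15·u_{k-1} for 1 ≤ k ≤ 7. Try u_k = A + B·r^k with r = q/p = (4/15)/(11/15) = 4/11. Substitution satisfies the recurrence; boundary conditions give:
  u_k = (1 − r^k) / (1 − r^N) = (1 − (4/11)^1) / (1 − (4/11)^8) = 19487171/30613335.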